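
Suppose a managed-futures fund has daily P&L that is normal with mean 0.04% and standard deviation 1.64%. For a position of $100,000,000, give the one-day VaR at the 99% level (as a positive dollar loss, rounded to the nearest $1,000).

$3,775,000

At 99% one-sided, z = 2.326.
VaR = −μ + z·σ = −(0.04%) + 2.326 × 1.64% = 3.775%.
On $100,000,000: 0.03775 × $100,000,000 = $3,775,000.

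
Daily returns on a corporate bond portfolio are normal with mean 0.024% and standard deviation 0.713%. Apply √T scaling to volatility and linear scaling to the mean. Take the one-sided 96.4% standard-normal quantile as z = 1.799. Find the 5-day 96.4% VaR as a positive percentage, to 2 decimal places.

2.75%

σ_{5d} = 0.713% × √5 = 1.594%; μ_{5d} = 5 × 0.024% = 0.120%.
VaR = −(0.120%) + 1.799 × 1.594% = 2.748%.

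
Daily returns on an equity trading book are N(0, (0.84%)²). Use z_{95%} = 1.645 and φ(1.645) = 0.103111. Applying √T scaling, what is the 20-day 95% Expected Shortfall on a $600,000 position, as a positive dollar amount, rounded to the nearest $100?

$46,500

σ_{20d} = 0.84% × √20 = 3.757%.
ES multiplier = φ(z)/(1−α) = 0.103111/0.05 = 2.062.
ES = 3.757% × 2.062 = 7.747%; on $600,000: $46,482.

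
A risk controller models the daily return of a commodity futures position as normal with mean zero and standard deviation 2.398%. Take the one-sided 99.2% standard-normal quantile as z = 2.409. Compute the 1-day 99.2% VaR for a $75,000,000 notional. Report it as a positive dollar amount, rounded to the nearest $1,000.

VaR = z·σ = 2.409 × 2.398% = 5.777%.
On $75,000,000: 0.05777 × $75,000,000 = $4,332,750.

$4,333,000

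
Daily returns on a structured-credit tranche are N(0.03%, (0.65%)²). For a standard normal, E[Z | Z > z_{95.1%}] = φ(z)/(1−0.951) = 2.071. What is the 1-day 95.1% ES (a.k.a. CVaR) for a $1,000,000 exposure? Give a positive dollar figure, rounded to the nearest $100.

$13,200

ES = −(0.03%) + 0.65% × 2.071 = 1.316%.
On $1,000,000: 0.01316 × $1,000,000 = $13,160.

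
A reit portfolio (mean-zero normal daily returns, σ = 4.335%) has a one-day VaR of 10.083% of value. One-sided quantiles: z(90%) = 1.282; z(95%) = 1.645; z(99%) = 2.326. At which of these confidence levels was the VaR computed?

Implied z = VaR/σ = 10.083 / 4.335 = 2.326.
This matches z(99%) = 2.326.

99%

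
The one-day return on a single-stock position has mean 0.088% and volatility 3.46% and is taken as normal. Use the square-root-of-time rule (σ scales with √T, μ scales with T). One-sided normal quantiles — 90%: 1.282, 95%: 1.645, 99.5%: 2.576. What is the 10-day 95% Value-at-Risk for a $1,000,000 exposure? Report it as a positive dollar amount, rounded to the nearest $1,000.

σ_{10d} = 3.46% × √10 = 10.941%; μ_{10d} = 10 × 0.088% = 0.880%.
VaR = −(0.880%) + 1.645 × 10.941% = 17.118%.
On $1,000,000: 0.17118 × $1,000,000 = $171,180.

$171,000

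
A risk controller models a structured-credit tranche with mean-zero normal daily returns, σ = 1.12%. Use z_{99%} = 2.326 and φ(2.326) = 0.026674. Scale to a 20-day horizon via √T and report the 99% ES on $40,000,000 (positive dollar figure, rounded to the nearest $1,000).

σ_{20d} = 1.12% × √20 = 5.009%.
ES multiplier = φ(z)/(1−α) = 0.026674/0.01 = 2.667.
ES = 5.009% × 2.667 = 13.359%; on $40,000,000: $5,343,600.

$5,344,000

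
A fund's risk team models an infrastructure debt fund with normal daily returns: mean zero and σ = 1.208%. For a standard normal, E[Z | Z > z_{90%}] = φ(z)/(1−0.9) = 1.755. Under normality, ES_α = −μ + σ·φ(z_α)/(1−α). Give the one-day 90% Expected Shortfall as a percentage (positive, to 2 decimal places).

ES = 1.208% × 1.755 = 2.120%.

2.12%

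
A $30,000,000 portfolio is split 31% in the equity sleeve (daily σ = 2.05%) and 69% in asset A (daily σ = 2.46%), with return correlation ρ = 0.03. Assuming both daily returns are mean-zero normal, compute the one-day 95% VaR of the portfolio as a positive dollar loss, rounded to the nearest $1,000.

σ_p² = 0.31²·2.05² + 0.69²·2.46² + 2·0.03·0.31·0.69·2.05·2.46 = 3.3497 (%²).
σ_p = √3.3497 = 1.830%.
At 95%, z = 1.645.
VaR = 1.645 × 1.830% = 3.010%; on $30,000,000 that is $903,000.

$903,000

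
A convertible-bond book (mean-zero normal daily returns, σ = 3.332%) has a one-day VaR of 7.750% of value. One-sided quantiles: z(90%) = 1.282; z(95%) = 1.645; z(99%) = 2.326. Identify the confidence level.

99%

Implied z = VaR/σ = 7.750 / 3.332 = 2.326.
This matches z(99%) = 2.326.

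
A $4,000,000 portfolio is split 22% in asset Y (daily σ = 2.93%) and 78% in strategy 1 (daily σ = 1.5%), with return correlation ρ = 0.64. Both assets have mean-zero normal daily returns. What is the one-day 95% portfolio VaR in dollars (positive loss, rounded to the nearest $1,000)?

$109,000

σ_p² = 0.22²·2.93² + 0.78²·1.5² + 2·0.64·0.22·0.78·2.93·1.5 = 2.7498 (%²).
σ_p = √2.7498 = 1.658%.
At 95%, z = 1.645.
VaR = 1.645 × 1.658% = 2.727%; on $4,000,000 that is $109,080.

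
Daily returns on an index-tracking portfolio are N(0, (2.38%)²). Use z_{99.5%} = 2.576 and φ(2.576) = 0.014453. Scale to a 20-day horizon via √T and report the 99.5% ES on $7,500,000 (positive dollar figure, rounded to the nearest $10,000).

σ_{20d} = 2.38% × √20 = 10.644%.
ES multiplier = φ(z)/(1−α) = 0.014453/0.005 = 2.891.
ES = 10.644% × 2.891 = 30.772%; on $7,500,000: $2,307,900.

$2,310,000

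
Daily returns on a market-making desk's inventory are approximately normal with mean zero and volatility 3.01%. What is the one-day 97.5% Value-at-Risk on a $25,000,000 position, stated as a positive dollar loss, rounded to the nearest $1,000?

At 97.5% one-sided, z = 1.960.
VaR = z·σ = 1.960 × 3.01% = 5.900%.
On $25,000,000: 0.05900 × $25,000,000 = $1,475,000.

$1,475,000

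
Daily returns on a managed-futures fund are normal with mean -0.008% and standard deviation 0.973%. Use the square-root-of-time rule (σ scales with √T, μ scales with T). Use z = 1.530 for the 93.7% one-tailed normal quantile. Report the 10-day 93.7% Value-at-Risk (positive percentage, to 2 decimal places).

4.79%

σ_{10d} = 0.973% × √10 = 3.077%; μ_{10d} = 10 × -0.008% = -0.080%.
VaR = −(-0.080%) + 1.530 × 3.077% = 4.788%.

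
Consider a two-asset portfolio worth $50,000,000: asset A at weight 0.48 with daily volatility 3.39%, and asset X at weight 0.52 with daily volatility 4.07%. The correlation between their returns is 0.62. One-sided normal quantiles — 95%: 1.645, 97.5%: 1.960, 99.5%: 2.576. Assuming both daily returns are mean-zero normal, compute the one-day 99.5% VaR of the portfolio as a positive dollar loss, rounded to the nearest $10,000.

$4,350,000

σ_p² = 0.48²·3.39² + 0.52²·4.07² + 2·0.62·0.48·0.52·3.39·4.07 = 11.3972 (%²).
σ_p = √11.3972 = 3.376%.
VaR = 2.576 × 3.376% = 8.697%; on $50,000,000 that is $4,348,500.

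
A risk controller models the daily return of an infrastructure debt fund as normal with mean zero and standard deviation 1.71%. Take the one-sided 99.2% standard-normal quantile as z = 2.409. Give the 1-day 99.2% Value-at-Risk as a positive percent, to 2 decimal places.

VaR = z·σ = 2.409 × 1.71% = 4.119%.

4.12%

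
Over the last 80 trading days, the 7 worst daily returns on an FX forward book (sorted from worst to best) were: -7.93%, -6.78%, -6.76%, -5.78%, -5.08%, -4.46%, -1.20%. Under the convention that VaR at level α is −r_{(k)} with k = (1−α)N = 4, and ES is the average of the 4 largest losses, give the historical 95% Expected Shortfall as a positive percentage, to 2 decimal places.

The 4 worst returns sum to -27.25%.
ES = −(-27.25%) / 4 = 6.8125% ≈ 6.81%.

6.81%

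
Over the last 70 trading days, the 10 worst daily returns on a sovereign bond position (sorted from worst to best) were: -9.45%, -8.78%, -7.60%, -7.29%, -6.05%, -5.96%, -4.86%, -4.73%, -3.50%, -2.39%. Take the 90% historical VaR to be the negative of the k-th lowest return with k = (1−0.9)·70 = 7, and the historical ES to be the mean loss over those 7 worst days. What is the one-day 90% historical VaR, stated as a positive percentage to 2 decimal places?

k = 7; the 7th lowest return is -4.86%, so VaR = 4.86%.

4.86%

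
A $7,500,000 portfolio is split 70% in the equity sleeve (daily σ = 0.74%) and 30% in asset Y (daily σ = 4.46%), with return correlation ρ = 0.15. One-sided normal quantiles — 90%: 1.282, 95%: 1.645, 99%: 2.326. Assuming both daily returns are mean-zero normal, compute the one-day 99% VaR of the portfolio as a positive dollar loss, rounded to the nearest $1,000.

σ_p² = 0.7²·0.74² + 0.3²·4.46² + 2·0.15·0.7·0.3·0.74·4.46 = 2.2665 (%²).
σ_p = √2.2665 = 1.505%.
VaR = 2.326 × 1.505% = 3.501%; on $7,500,000 that is $262,575.

$263,000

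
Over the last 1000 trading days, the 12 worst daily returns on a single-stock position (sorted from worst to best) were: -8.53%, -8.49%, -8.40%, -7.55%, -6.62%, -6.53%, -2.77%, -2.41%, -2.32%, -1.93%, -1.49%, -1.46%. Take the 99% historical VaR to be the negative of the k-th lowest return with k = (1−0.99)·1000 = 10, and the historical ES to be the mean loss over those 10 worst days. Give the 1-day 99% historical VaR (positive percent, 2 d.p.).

k = 10; the 10th lowest return is -1.93%, so VaR = 1.93%.

1.93%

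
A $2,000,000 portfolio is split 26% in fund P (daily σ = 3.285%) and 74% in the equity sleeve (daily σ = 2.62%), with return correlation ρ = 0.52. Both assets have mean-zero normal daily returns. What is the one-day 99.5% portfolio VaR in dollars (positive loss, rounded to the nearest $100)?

$128,400

σ_p² = 0.26²·3.285² + 0.74²·2.62² + 2·0.52·0.26·0.74·3.285·2.62 = 6.2106 (%²).
σ_p = √6.2106 = 2.492%.
At 99.5%, z = 2.576.
VaR = 2.576 × 2.492% = 6.419%; on $2,000,000 that is $128,380.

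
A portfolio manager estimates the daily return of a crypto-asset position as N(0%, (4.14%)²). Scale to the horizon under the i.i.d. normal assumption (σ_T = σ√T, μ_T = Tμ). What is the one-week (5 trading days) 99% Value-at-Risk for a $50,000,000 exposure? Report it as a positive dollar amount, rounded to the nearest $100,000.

At 99%, z = 2.326.
σ_{5d} = 4.14% × √5 = 9.257%.
VaR = 2.326 × 9.257% = 21.532%.
On $50,000,000: 0.21532 × $50,000,000 = $10,766,000.

$10,800,000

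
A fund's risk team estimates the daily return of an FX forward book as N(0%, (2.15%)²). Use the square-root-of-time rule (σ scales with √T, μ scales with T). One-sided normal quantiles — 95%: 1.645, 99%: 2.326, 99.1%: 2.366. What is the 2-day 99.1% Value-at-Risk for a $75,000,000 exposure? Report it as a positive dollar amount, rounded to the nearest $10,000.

σ_{2d} = 2.15% × √2 = 3.041%.
VaR = 2.366 × 3.041% = 7.195%.
On $75,000,000: 0.07195 × $75,000,000 = $5,396,250.

$5,400,000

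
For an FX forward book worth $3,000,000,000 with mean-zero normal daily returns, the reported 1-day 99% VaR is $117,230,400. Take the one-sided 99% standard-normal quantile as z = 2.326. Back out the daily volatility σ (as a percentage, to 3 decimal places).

1.680%

VaR as a fraction: $117,230,400 / $3,000,000,000 = 3.908%.
σ = VaR / z = 3.908% / 2.326 = 1.680%.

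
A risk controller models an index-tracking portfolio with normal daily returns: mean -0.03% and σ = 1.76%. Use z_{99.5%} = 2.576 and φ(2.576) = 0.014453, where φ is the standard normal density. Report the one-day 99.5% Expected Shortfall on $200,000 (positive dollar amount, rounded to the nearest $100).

Tail multiplier: φ(z)/(1−α) = 0.014453 / 0.005 = 2.891.
ES = −(-0.03%) + 1.76% × 2.891 = 5.118%.
On $200,000: 0.05118 × $200,000 = $10,236.

$10,200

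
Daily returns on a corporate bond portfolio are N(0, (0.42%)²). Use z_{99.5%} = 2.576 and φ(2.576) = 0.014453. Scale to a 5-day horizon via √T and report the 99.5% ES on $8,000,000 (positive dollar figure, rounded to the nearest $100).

$217,200

σ_{5d} = 0.42% × √5 = 0.939%.
ES multiplier = φ(z)/(1−α) = 0.014453/0.005 = 2.891.
ES = 0.939% × 2.891 = 2.715%; on $8,000,000: $217,200.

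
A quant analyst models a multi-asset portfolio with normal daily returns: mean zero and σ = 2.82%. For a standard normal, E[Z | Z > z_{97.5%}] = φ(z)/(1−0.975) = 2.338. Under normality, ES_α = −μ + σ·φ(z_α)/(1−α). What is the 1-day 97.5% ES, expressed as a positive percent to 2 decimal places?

ES = 2.82% × 2.338 = 6.593%.

6.59%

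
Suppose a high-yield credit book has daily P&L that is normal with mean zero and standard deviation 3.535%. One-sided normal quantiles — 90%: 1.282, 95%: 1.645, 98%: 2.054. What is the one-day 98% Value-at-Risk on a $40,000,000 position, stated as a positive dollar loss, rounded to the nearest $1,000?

$2,904,000

VaR = z·σ = 2.054 × 3.535% = 7.261%.
On $40,000,000: 0.07261 × $40,000,000 = $2,904,400.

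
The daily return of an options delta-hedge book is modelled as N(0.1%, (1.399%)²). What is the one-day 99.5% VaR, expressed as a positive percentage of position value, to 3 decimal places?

At 99.5% one-sided, z = 2.576.
VaR = −μ + z·σ = −(0.1%) + 2.576 × 1.399% = 3.504%.

3.504%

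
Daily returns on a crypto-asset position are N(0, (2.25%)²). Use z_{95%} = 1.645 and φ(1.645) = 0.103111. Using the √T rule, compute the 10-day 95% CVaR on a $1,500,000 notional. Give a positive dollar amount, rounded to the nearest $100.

$220,100

σ_{10d} = 2.25% × √10 = 7.115%.
ES multiplier = φ(z)/(1−α) = 0.103111/0.05 = 2.062.
ES = 7.115% × 2.062 = 14.671%; on $1,500,000: $220,065.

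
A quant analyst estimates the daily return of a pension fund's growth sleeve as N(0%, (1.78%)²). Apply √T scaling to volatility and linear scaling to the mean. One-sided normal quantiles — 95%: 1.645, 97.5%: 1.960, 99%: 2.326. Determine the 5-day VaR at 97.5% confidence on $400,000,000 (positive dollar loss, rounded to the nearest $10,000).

$31,200,000

σ_{5d} = 1.78% × √5 = 3.980%.
VaR = 1.960 × 3.980% = 7.801%.
On $400,000,000: 0.07801 × $400,000,000 = $31,204,000.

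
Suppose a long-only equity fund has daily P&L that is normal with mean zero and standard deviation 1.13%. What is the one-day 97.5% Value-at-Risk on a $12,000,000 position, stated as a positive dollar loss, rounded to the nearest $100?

$265,800

At 97.5% one-sided, z = 1.960.
VaR = z·σ = 1.960 × 1.13% = 2.215%.
On $12,000,000: 0.02215 × $12,000,000 = $265,800.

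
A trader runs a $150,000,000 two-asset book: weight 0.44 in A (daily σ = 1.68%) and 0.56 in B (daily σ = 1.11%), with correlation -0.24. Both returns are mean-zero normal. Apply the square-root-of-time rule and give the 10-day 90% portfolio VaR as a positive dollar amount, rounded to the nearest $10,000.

$5,130,000

σ_p = √(0.44²·1.68² + 0.56²·1.11² + 2·-0.24·0.44·0.56·1.68·1.11) = 0.844%.
σ_{10d} = 0.844% × √10 = 2.669%.
z(90%) = 1.282.
VaR = 1.282 × 2.669% = 3.422%; on $150,000,000 that is $5,133,000.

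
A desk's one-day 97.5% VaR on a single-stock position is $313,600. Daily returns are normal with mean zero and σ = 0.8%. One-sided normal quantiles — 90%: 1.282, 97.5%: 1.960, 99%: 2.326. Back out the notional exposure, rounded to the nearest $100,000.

$20,000,000

VaR as a fraction of value: z·σ = 1.960 × 0.8% = 1.568%.
Position = $313,600 / 0.01568 = $20,000,000.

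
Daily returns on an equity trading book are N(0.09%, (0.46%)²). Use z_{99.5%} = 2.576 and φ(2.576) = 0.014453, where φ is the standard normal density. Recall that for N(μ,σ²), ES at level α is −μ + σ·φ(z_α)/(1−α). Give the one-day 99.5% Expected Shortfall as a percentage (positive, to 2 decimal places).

Tail multiplier: φ(z)/(1−α) = 0.014453 / 0.005 = 2.891.
ES = −(0.09%) + 0.46% × 2.891 = 1.240%.

1.24%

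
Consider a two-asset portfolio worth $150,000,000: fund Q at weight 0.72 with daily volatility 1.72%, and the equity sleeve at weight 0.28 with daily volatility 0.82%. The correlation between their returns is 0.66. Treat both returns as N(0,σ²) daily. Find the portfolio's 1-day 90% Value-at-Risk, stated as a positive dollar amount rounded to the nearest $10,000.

$2,690,000

σ_p² = 0.72²·1.72² + 0.28²·0.82² + 2·0.66·0.72·0.28·1.72·0.82 = 1.9617 (%²).
σ_p = √1.9617 = 1.401%.
At 90%, z = 1.282.
VaR = 1.282 × 1.401% = 1.796%; on $150,000,000 that is $2,694,000.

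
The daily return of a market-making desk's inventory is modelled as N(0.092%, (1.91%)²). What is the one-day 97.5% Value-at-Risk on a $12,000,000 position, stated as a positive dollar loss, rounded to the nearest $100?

At 97.5% one-sided, z = 1.960.
VaR = −μ + z·σ = −(0.092%) + 1.960 × 1.91% = 3.652%.
On $12,000,000: 0.03652 × $12,000,000 = $438,240.

$438,200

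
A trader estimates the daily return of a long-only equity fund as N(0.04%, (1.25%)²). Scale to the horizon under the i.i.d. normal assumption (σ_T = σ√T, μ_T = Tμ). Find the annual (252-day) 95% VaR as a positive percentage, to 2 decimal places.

22.56%

At 95%, z = 1.645.
σ_{252d} = 1.25% × √252 = 19.843%; μ_{252d} = 252 × 0.04% = 10.080%.
VaR = −(10.080%) + 1.645 × 19.843% = 22.562%.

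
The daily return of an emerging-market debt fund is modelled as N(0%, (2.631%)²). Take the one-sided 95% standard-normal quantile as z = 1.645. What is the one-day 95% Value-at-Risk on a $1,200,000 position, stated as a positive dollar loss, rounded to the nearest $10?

VaR = z·σ = 1.645 × 2.631% = 4.328%.
On $1,200,000: 0.04328 × $1,200,000 = $51,936.

$51,940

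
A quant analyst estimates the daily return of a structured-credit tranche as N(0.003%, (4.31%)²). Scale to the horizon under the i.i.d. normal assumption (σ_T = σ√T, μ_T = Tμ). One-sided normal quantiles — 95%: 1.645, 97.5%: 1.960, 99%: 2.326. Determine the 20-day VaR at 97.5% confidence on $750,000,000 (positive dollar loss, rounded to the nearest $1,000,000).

$283,000,000

σ_{20d} = 4.31% × √20 = 19.275%; μ_{20d} = 20 × 0.003% = 0.060%.
VaR = −(0.060%) + 1.960 × 19.275% = 37.719%.
On $750,000,000: 0.37719 × $750,000,000 = $282,892,500.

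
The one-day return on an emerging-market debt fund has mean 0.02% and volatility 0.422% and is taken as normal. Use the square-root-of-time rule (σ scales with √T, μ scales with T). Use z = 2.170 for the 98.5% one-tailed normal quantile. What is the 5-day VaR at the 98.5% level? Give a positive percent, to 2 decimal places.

σ_{5d} = 0.422% × √5 = 0.944%; μ_{5d} = 5 × 0.02% = 0.100%.
VaR = −(0.100%) + 2.170 × 0.944% = 1.948%.

1.95%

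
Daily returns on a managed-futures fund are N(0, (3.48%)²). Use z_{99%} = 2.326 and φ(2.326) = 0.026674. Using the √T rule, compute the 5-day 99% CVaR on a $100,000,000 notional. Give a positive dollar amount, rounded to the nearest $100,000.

$20,800,000

σ_{5d} = 3.48% × √5 = 7.782%.
ES multiplier = φ(z)/(1−α) = 0.026674/0.01 = 2.667.
ES = 7.782% × 2.667 = 20.755%; on $100,000,000: $20,755,000.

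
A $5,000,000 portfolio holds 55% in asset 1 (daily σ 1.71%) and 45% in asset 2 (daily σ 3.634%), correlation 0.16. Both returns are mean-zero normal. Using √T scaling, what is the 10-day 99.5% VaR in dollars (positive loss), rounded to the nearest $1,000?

$820,000

σ_p = √(0.55²·1.71² + 0.45²·3.634² + 2·0.16·0.55·0.45·1.71·3.634) = 2.013%.
σ_{10d} = 2.013% × √10 = 6.366%.
z(99.5%) = 2.576.
VaR = 2.576 × 6.366% = 16.399%; on $5,000,000 that is $819,950.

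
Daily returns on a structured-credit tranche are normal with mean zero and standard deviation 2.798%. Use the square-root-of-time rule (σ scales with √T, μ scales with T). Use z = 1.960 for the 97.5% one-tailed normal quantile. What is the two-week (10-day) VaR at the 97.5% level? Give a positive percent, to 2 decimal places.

17.34%

σ_{10d} = 2.798% × √10 = 8.848%.
VaR = 1.960 × 8.848% = 17.342%.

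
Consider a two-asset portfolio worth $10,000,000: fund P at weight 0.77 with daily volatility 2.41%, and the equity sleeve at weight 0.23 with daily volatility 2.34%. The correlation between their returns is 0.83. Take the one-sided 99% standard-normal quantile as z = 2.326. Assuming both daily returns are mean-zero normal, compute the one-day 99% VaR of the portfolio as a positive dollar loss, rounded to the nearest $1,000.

$540,000

σ_p² = 0.77²·2.41² + 0.23²·2.34² + 2·0.83·0.77·0.23·2.41·2.34 = 5.3912 (%²).
σ_p = √5.3912 = 2.322%.
VaR = 2.326 × 2.322% = 5.401%; on $10,000,000 that is $540,100.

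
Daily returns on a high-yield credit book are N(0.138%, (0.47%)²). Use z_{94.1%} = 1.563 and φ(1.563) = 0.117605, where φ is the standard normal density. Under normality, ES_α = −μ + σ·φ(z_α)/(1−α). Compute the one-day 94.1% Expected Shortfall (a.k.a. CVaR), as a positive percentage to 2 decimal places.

Tail multiplier: φ(z)/(1−α) = 0.117605 / 0.059 = 1.993.
ES = −(0.138%) + 0.47% × 1.993 = 0.799%.

0.80%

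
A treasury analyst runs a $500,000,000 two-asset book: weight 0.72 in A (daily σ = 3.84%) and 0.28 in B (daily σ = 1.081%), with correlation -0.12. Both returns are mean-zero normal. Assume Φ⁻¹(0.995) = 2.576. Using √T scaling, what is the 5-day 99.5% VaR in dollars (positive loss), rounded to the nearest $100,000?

σ_p = √(0.72²·3.84² + 0.28²·1.081² + 2·-0.12·0.72·0.28·3.84·1.081) = 2.745%.
σ_{5d} = 2.745% × √5 = 6.138%.
VaR = 2.576 × 6.138% = 15.811%; on $500,000,000 that is $79,055,000.

$79,100,000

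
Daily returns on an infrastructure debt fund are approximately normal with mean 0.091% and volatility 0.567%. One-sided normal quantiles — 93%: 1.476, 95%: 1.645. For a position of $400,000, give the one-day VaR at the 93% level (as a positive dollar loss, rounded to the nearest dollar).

VaR = −μ + z·σ = −(0.091%) + 1.476 × 0.567% = 0.746%.
On $400,000: 0.00746 × $400,000 = $2,984.

$2,984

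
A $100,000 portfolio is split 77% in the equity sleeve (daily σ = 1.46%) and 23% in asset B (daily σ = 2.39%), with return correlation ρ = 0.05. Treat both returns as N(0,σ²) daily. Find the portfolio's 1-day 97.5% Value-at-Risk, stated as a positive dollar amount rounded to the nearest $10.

σ_p² = 0.77²·1.46² + 0.23²·2.39² + 2·0.05·0.77·0.23·1.46·2.39 = 1.6278 (%²).
σ_p = √1.6278 = 1.276%.
At 97.5%, z = 1.960.
VaR = 1.960 × 1.276% = 2.501%; on $100,000 that is $2,501.

$2,500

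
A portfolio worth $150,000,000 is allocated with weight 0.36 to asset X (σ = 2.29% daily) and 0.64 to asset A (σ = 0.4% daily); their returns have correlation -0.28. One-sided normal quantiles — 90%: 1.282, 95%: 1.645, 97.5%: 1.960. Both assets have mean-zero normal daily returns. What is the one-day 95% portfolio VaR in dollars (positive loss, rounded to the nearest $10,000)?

$1,950,000

σ_p² = 0.36²·2.29² + 0.64²·0.4² + 2·-0.28·0.36·0.64·2.29·0.4 = 0.6270 (%²).
σ_p = √0.6270 = 0.792%.
VaR = 1.645 × 0.792% = 1.303%; on $150,000,000 that is $1,954,500.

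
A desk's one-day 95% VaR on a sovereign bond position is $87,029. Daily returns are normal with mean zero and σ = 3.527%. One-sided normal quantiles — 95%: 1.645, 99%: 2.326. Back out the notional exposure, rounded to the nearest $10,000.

VaR as a fraction of value: z·σ = 1.645 × 3.527% = 5.80192%.
Position = $87,029 / 0.0580191 = $1,500,005.

$1,500,000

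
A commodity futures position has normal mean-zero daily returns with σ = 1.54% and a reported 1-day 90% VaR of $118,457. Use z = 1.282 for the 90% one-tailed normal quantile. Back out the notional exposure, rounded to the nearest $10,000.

$6,000,000

VaR as a fraction of value: z·σ = 1.282 × 1.54% = 1.97428%.
Position = $118,457 / 0.0197428 = $6,000,010.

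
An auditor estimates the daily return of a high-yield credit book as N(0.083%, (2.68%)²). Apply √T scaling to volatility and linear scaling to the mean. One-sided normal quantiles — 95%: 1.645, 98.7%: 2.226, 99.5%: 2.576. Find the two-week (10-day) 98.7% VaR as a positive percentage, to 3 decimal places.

σ_{10d} = 2.68% × √10 = 8.475%; μ_{10d} = 10 × 0.083% = 0.830%.
VaR = −(0.830%) + 2.226 × 8.475% = 18.035%.

18.035%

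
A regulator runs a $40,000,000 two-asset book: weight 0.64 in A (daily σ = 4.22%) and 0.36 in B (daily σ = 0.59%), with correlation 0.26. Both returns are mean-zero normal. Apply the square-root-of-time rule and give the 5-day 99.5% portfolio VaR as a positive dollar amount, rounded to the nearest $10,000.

σ_p = √(0.64²·4.22² + 0.36²·0.59² + 2·0.26·0.64·0.36·4.22·0.59) = 2.764%.
σ_{5d} = 2.764% × √5 = 6.180%.
z(99.5%) = 2.576.
VaR = 2.576 × 6.180% = 15.920%; on $40,000,000 that is $6,368,000.

$6,370,000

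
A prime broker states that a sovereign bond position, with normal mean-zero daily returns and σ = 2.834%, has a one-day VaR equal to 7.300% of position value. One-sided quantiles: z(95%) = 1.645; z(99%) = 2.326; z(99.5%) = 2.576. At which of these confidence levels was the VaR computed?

Implied z = VaR/σ = 7.300 / 2.834 = 2.576.
This matches z(99.5%) = 2.576.

99.5%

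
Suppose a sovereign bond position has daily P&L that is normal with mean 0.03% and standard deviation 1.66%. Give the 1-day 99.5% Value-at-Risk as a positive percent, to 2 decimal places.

At 99.5% one-sided, z = 2.576.
VaR = −μ + z·σ = −(0.03%) + 2.576 × 1.66% = 4.246%.

4.25%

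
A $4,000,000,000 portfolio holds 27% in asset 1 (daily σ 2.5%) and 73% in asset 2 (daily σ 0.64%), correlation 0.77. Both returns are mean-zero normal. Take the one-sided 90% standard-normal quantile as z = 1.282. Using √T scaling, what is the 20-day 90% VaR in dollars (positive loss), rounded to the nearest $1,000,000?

σ_p = √(0.27²·2.5² + 0.73²·0.64² + 2·0.77·0.27·0.73·2.5·0.64) = 1.077%.
σ_{20d} = 1.077% × √20 = 4.816%.
VaR = 1.282 × 4.816% = 6.174%; on $4,000,000,000 that is $246,960,000.

$247,000,000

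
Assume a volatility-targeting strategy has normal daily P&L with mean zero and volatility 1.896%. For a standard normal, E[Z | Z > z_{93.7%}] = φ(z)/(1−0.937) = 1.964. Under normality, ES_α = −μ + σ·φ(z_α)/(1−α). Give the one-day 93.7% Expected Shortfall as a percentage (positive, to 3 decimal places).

3.724%

ES = 1.896% × 1.964 = 3.724%.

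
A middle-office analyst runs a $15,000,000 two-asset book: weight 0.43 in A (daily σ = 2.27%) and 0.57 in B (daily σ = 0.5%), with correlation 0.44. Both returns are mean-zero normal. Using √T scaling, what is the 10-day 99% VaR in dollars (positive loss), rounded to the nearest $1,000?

$1,248,000

σ_p = √(0.43²·2.27² + 0.57²·0.5² + 2·0.44·0.43·0.57·2.27·0.5) = 1.131%.
σ_{10d} = 1.131% × √10 = 3.577%.
z(99%) = 2.326.
VaR = 2.326 × 3.577% = 8.320%; on $15,000,000 that is $1,248,000.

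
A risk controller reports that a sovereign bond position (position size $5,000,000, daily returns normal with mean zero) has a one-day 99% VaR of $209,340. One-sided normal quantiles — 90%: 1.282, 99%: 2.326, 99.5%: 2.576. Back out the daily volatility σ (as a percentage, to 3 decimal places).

1.800%

VaR as a fraction: $209,340 / $5,000,000 = 4.187%.
σ = VaR / z = 4.187% / 2.326 = 1.800%.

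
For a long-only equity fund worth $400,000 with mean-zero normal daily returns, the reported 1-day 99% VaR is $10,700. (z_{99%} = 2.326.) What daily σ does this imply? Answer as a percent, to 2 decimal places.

1.15%

VaR as a fraction: $10,700 / $400,000 = 2.675%.
σ = VaR / z = 2.675% / 2.326 = 1.150%.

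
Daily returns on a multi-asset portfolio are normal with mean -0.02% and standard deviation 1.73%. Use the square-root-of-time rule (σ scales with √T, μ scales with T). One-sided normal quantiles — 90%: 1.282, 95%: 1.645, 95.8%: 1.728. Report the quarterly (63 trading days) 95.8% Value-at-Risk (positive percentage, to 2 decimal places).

24.99%

σ_{63d} = 1.73% × √63 = 13.731%; μ_{63d} = 63 × -0.02% = -1.260%.
VaR = −(-1.260%) + 1.728 × 13.731% = 24.987%.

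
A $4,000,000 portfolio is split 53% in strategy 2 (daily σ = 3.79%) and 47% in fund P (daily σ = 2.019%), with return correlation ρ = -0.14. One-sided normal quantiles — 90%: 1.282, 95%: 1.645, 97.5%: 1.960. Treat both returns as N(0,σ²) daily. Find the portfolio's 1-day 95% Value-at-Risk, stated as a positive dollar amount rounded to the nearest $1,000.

$138,000

σ_p² = 0.53²·3.79² + 0.47²·2.019² + 2·-0.14·0.53·0.47·3.79·2.019 = 4.4016 (%²).
σ_p = √4.4016 = 2.098%.
VaR = 1.645 × 2.098% = 3.451%; on $4,000,000 that is $138,040.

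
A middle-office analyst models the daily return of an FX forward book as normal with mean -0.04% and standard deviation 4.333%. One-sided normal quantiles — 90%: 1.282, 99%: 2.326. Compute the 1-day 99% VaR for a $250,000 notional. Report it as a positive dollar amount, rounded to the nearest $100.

VaR = −μ + z·σ = −(-0.04%) + 2.326 × 4.333% = 10.119%.
On $250,000: 0.10119 × $250,000 = $25,298.

$25,300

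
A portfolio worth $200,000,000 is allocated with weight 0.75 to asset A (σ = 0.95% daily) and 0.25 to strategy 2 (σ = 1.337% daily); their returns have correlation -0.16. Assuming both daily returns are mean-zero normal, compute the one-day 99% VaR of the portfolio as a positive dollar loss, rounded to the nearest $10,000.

$3,430,000

σ_p² = 0.75²·0.95² + 0.25²·1.337² + 2·-0.16·0.75·0.25·0.95·1.337 = 0.5432 (%²).
σ_p = √0.5432 = 0.737%.
At 99%, z = 2.326.
VaR = 2.326 × 0.737% = 1.714%; on $200,000,000 that is $3,428,000.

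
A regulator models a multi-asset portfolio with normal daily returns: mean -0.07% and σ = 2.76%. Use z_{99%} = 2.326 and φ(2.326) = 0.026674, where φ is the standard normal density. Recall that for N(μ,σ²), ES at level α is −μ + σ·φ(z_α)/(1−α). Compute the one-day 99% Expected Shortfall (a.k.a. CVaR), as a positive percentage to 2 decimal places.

7.43%

Tail multiplier: φ(z)/(1−α) = 0.026674 / 0.01 = 2.667.
ES = −(-0.07%) + 2.76% × 2.667 = 7.431%.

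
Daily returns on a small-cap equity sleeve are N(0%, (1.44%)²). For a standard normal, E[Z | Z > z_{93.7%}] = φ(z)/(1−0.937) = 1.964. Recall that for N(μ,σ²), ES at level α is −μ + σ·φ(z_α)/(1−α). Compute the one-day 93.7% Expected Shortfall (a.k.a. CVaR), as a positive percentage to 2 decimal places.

ES = 1.44% × 1.964 = 2.828%.

2.83%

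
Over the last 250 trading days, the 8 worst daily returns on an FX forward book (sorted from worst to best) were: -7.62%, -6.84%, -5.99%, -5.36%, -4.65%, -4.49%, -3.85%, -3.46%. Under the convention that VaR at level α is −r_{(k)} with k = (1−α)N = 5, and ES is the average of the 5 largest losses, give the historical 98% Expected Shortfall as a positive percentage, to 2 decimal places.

6.09%

The 5 worst returns sum to -30.46%.
ES = −(-30.46%) / 5 = 6.092% ≈ 6.09%.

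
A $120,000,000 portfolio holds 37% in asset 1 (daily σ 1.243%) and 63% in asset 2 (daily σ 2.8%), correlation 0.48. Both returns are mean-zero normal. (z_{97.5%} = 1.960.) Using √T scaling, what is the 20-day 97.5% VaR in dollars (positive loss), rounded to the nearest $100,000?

$21,300,000

σ_p = √(0.37²·1.243² + 0.63²·2.8² + 2·0.48·0.37·0.63·1.243·2.8) = 2.025%.
σ_{20d} = 2.025% × √20 = 9.056%.
VaR = 1.960 × 9.056% = 17.750%; on $120,000,000 that is $21,300,000.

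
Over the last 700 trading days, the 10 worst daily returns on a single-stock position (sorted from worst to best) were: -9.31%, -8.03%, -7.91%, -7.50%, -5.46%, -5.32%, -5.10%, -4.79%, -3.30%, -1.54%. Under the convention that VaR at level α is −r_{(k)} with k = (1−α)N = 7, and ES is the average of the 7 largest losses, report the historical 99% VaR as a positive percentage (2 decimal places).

5.10%

k = 7; the 7th lowest return is -5.10%, so VaR = 5.10%.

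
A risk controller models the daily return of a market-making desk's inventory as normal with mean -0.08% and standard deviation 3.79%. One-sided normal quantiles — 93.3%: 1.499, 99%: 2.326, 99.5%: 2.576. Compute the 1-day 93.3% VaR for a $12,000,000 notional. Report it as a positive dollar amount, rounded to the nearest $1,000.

$691,000

VaR = −μ + z·σ = −(-0.08%) + 1.499 × 3.79% = 5.761%.
On $12,000,000: 0.05761 × $12,000,000 = $691,320.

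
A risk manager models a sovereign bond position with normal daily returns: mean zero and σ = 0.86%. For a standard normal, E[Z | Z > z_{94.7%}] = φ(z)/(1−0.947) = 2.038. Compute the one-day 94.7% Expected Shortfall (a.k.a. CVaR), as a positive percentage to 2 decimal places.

1.75%

ES = 0.86% × 2.038 = 1.753%.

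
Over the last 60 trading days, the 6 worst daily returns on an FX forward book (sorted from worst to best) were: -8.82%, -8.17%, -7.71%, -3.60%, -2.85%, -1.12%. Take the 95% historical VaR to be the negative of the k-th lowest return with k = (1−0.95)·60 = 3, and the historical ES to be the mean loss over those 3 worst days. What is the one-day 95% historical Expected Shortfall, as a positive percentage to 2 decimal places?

The 3 worst returns sum to -24.70%.
ES = −(-24.70%) / 3 = 8.2333…% ≈ 8.23%.

8.23%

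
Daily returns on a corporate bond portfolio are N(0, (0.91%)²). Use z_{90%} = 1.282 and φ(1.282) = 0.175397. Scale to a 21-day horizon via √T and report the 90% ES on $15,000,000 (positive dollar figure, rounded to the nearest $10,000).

σ_{21d} = 0.91% × √21 = 4.170%.
ES multiplier = φ(z)/(1−α) = 0.175397/0.1 = 1.754.
ES = 4.170% × 1.754 = 7.314%; on $15,000,000: $1,097,100.

$1,100,000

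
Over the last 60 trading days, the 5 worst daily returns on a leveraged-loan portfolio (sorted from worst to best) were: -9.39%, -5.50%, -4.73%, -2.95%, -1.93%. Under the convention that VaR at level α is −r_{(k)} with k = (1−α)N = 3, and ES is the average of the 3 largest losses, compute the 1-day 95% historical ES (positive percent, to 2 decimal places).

The 3 worst returns sum to -19.62%.
ES = −(-19.62%) / 3 = 6.54%.

6.54%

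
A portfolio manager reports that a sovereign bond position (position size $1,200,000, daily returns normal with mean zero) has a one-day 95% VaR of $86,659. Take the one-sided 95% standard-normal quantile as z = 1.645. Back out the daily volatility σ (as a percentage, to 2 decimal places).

VaR as a fraction: $86,659 / $1,200,000 = 7.222%.
σ = VaR / z = 7.222% / 1.645 = 4.390%.

4.39%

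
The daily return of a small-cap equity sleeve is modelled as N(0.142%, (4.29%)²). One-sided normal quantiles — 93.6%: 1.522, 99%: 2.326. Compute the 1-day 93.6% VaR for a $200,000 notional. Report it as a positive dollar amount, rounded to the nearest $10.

$12,770

VaR = −μ + z·σ = −(0.142%) + 1.522 × 4.29% = 6.387%.
On $200,000: 0.06387 × $200,000 = $12,774.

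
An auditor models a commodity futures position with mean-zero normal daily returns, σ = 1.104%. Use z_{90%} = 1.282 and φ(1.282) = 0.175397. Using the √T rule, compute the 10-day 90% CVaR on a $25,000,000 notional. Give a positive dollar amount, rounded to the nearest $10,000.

σ_{10d} = 1.104% × √10 = 3.491%.
ES multiplier = φ(z)/(1−α) = 0.175397/0.1 = 1.754.
ES = 3.491% × 1.754 = 6.123%; on $25,000,000: $1,530,750.

$1,530,000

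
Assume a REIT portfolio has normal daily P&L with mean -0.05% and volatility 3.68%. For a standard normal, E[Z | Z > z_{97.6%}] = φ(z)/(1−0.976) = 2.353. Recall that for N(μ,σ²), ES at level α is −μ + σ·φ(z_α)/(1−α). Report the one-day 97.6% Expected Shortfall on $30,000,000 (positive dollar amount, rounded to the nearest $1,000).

$2,613,000

ES = −(-0.05%) + 3.68% × 2.353 = 8.709%.
On $30,000,000: 0.08709 × $30,000,000 = $2,612,700.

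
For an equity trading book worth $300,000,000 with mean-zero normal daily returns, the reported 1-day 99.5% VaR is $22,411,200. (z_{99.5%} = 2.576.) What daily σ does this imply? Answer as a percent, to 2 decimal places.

2.90%

VaR as a fraction: $22,411,200 / $300,000,000 = 7.470%.
σ = VaR / z = 7.470% / 2.576 = 2.900%.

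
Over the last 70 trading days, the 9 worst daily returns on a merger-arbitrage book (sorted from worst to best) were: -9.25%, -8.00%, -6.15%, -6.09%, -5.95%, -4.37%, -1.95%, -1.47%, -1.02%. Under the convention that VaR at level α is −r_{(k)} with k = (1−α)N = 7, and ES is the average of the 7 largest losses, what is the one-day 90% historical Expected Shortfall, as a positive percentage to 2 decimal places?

The 7 worst returns sum to -41.76%.
ES = −(-41.76%) / 7 = 5.9657…% ≈ 5.97%.

5.97%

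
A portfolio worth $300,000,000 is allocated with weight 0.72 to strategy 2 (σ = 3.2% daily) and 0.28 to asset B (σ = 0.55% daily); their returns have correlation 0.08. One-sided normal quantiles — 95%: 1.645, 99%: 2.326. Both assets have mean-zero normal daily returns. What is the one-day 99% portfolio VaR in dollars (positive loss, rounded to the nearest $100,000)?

$16,200,000

σ_p² = 0.72²·3.2² + 0.28²·0.55² + 2·0.08·0.72·0.28·3.2·0.55 = 5.3889 (%²).
σ_p = √5.3889 = 2.321%.
VaR = 2.326 × 2.321% = 5.399%; on $300,000,000 that is $16,197,000.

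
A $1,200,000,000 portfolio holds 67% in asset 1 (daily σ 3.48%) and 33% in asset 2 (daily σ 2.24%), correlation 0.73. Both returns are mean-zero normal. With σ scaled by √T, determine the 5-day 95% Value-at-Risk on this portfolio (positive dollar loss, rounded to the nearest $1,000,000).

σ_p = √(0.67²·3.48² + 0.33²·2.24² + 2·0.73·0.67·0.33·3.48·2.24) = 2.915%.
σ_{5d} = 2.915% × √5 = 6.518%.
z(95%) = 1.645.
VaR = 1.645 × 6.518% = 10.722%; on $1,200,000,000 that is $128,664,000.

$129,000,000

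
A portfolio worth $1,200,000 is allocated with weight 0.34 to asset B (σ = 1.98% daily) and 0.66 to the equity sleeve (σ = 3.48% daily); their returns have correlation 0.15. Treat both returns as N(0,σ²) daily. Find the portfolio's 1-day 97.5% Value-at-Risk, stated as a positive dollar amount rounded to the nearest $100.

$58,500

σ_p² = 0.34²·1.98² + 0.66²·3.48² + 2·0.15·0.34·0.66·1.98·3.48 = 6.1924 (%²).
σ_p = √6.1924 = 2.488%.
At 97.5%, z = 1.960.
VaR = 1.960 × 2.488% = 4.876%; on $1,200,000 that is $58,512.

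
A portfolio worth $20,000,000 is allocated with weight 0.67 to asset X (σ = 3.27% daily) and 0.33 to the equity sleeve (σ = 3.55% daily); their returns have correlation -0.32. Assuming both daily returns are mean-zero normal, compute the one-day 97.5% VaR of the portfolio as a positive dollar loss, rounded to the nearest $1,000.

$834,000

σ_p² = 0.67²·3.27² + 0.33²·3.55² + 2·-0.32·0.67·0.33·3.27·3.55 = 4.5298 (%²).
σ_p = √4.5298 = 2.128%.
At 97.5%, z = 1.960.
VaR = 1.960 × 2.128% = 4.171%; on $20,000,000 that is $834,200.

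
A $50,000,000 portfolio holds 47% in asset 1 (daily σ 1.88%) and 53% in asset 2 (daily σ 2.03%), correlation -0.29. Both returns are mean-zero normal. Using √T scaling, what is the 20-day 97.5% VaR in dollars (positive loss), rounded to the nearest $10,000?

σ_p = √(0.47²·1.88² + 0.53²·2.03² + 2·-0.29·0.47·0.53·1.88·2.03) = 1.178%.
σ_{20d} = 1.178% × √20 = 5.268%.
z(97.5%) = 1.960.
VaR = 1.960 × 5.268% = 10.325%; on $50,000,000 that is $5,162,500.

$5,160,000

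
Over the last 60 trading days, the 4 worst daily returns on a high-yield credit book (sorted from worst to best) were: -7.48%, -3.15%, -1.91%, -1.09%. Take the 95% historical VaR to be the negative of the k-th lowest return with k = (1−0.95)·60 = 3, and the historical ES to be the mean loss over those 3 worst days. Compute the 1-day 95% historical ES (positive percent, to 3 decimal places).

4.180%

The 3 worst returns sum to -12.54%.
ES = −(-12.54%) / 3 = 4.18% ≈ 4.180%.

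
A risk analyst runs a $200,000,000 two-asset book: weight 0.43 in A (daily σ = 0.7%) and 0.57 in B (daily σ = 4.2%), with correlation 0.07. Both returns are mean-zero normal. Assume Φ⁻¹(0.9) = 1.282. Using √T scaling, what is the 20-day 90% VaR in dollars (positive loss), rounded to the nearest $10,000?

$27,910,000

σ_p = √(0.43²·0.7² + 0.57²·4.2² + 2·0.07·0.43·0.57·0.7·4.2) = 2.434%.
σ_{20d} = 2.434% × √20 = 10.885%.
VaR = 1.282 × 10.885% = 13.955%; on $200,000,000 that is $27,910,000.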